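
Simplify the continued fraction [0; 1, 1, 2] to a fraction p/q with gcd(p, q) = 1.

Start with 2.
1 + 1/(2/1) = 1 + 1/2 = 3/2
1 + 1/(3/2) = 1 + 2/3 = 5/3
0 + 1/(5/3) = 0 + 3/5 = 3/5

3/5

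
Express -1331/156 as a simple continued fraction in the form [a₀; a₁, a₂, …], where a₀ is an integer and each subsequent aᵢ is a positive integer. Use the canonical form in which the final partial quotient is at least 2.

⌊-1331/156⌋ = -9, remainder 73
⌊156/73⌋ = 2, remainder 10
⌊73/10⌋ = 7, remainder 3
⌊10/3⌋ = 3, remainder 1
⌊3/1⌋ = 3, remainder 0

[-9; 2, 7, 3, 3]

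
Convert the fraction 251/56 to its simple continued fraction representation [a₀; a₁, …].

251 ÷ 56 → quotient 4, remainder 27
56 ÷ 27 → quotient 2, remainder 2
27 ÷ 2 → quotient 13, remainder 1
2 ÷ 1 → quotient 2, remainder 0

[4; 2, 13, 2]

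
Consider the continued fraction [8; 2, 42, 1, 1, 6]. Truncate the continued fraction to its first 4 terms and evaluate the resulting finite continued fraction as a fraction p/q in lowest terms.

739/87

Start with 1.
42 + 1/(1/1) = 42 + 1/1 = 43/1
2 + 1/(43/1) = 2 + 1/43 = 87/43
8 + 1/(87/43) = 8 + 43/87 = 739/87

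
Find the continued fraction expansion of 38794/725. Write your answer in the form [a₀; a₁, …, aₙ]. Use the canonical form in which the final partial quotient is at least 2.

[53; 1, 1, 27, 2, 1, 1, 2]

Repeatedly divide and take the remainder:
38794 = 53·725 + 369, so a_0 = 53
725 = 1·369 + 356, so a_1 = 1
369 = 1·356 + 13, so a_2 = 1
356 = 27·13 + 5, so a_3 = 27
13 = 2·5 + 3, so a_4 = 2
5 = 1·3 + 2, so a_5 = 1
3 = 1·2 + 1, so a_6 = 1
2 = 2·1 + 0, so a_7 = 2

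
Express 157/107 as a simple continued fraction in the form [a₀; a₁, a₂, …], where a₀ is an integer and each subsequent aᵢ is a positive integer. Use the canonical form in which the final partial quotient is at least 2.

[1; 2, 7, 7]

157 = 1·107 + 50, so a_0 = 1
107 = 2·50 + 7, so a_1 = 2
50 = 7·7 + 1, so a_2 = 7
7 = 7·1 + 0, so a_3 = 7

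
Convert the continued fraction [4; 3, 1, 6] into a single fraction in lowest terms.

Start with 6.
1 + 1/(6/1) = 1 + 1/6 = 7/6
3 + 1/(7/6) = 3 + 6/7 = 27/7
4 + 1/(27/7) = 4 + 7/27 = 115/27

115/27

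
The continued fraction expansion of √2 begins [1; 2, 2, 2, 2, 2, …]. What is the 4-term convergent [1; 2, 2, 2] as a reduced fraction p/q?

a_0 = 1: 1/1
a_1 = 2: 3/2
a_2 = 2: 7/5
a_3 = 2: 17/12

17/12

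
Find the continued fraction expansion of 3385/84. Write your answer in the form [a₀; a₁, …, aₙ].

⌊3385/84⌋ = 40, remainder 25
⌊84/25⌋ = 3, remainder 9
⌊25/9⌋ = 2, remainder 7
⌊9/7⌋ = 1, remainder 2
⌊7/2⌋ = 3, remainder 1
⌊2/1⌋ = 2, remainder 0

[40; 3, 2, 1, 3, 2]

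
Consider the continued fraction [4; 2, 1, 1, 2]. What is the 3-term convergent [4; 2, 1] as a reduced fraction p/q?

Start with 1.
2 + 1/(1/1) = 2 + 1/1 = 3/1
4 + 1/(3/1) = 4 + 1/3 = 13/3

13/3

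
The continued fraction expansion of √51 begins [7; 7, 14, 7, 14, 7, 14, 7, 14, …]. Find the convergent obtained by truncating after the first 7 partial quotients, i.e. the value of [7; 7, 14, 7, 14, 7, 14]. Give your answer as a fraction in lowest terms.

Build up convergents one term at a time:
a_0 = 7: 7/1
a_1 = 7: 50/7
a_2 = 14: 707/99
a_3 = 7: 4999/700
a_4 = 14: 70693/9899
a_5 = 7: 499850/69993
a_6 = 14: 7068593/989801

7068593/989801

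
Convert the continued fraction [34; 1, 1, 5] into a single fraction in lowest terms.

380/11

Start with 5.
1 + 1/(5/1) = 1 + 1/5 = 6/5
1 + 1/(6/5) = 1 + 5/6 = 11/6
34 + 1/(11/6) = 34 + 6/11 = 380/11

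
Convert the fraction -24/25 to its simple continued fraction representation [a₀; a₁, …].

[-1; 25]

-24 = -1·25 + 1, so a_0 = -1
25 = 25·1 + 0, so a_1 = 25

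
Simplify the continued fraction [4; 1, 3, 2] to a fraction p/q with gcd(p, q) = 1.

Start with 2.
3 + 1/(2/1) = 3 + 1/2 = 7/2
1 + 1/(7/2) = 1 + 2/7 = 9/7
4 + 1/(9/7) = 4 + 7/9 = 43/9

43/9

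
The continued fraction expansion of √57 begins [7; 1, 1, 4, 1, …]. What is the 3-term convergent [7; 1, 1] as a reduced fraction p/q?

15/2

Collapse the nested fraction from the inside out:
Start with 1.
1 + 1/(1/1) = 1 + 1/1 = 2/1
7 + 1/(2/1) = 7 + 1/2 = 15/2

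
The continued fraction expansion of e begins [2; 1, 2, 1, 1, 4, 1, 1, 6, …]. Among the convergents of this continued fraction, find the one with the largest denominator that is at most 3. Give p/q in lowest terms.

a_0 = 2: 2/1  (≤ bound)
a_1 = 1: 3/1  (≤ bound)
a_2 = 2: 8/3  (≤ bound)
a_3 = 1: 11/4  (> 3, stop)

8/3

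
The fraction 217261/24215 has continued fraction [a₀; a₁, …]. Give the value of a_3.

1

⌊217261/24215⌋ = 8, remainder 23541
⌊24215/23541⌋ = 1, remainder 674
⌊23541/674⌋ = 34, remainder 625
⌊674/625⌋ = 1, remainder 49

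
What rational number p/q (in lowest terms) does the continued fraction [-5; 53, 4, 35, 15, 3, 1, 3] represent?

-8580286/1722527

Start with 3.
1 + 1/(3/1) = 1 + 1/3 = 4/3
3 + 1/(4/3) = 3 + 3/4 = 15/4
15 + 1/(15/4) = 15 + 4/15 = 229/15
35 + 1/(229/15) = 35 + 15/229 = 8030/229
4 + 1/(8030/229) = 4 + 229/8030 = 32349/8030
53 + 1/(32349/8030) = 53 + 8030/32349 = 1722527/32349
-5 + 1/(1722527/32349) = -5 + 32349/1722527 = -8580286/1722527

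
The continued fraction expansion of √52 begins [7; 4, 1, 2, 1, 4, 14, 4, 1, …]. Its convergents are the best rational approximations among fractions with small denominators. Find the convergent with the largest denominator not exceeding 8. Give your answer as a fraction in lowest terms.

36/5

a_0 = 7: 7/1  (≤ bound)
a_1 = 4: 29/4  (≤ bound)
a_2 = 1: 36/5  (≤ bound)
a_3 = 2: 101/14  (> 8, stop)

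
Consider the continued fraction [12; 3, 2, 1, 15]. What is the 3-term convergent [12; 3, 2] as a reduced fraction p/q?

86/7

Start with 2.
3 + 1/(2/1) = 3 + 1/2 = 7/2
12 + 1/(7/2) = 12 + 2/7 = 86/7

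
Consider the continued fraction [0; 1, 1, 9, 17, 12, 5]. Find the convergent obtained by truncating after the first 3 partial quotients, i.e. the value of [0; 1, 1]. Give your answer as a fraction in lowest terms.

Starting at the tail and folding back:
Start with 1.
1 + 1/(1/1) = 1 + 1/1 = 2/1
0 + 1/(2/1) = 0 + 1/2 = 1/2

1/2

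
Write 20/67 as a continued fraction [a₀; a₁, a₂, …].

Run the Euclidean algorithm, recording each quotient:
20 ÷ 67 → quotient 0, remainder 20
67 ÷ 20 → quotient 3, remainder 7
20 ÷ 7 → quotient 2, remainder 6
7 ÷ 6 → quotient 1, remainder 1
6 ÷ 1 → quotient 6, remainder 0

[0; 3, 2, 1, 6]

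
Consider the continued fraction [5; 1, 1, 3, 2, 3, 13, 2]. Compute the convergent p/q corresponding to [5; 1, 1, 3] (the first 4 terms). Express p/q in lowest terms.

Work from the innermost term outward:
Start with 3.
1 + 1/(3/1) = 1 + 1/3 = 4/3
1 + 1/(4/3) = 1 + 3/4 = 7/4
5 + 1/(7/4) = 5 + 4/7 = 39/7

39/7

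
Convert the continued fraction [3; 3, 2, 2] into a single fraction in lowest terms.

56/17

a_0 = 3: 3/1
a_1 = 3: 10/3
a_2 = 2: 23/7
a_3 = 2: 56/17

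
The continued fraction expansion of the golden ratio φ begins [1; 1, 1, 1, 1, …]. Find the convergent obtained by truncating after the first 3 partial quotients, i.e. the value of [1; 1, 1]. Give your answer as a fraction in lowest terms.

Start with 1.
1 + 1/(1/1) = 1 + 1/1 = 2/1
1 + 1/(2/1) = 1 + 1/2 = 3/2

3/2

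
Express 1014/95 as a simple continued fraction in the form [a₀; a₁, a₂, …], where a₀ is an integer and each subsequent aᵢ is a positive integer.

Apply division with remainder until the remainder is 0:
1014 ÷ 95 → quotient 10, remainder 64
95 ÷ 64 → quotient 1, remainder 31
64 ÷ 31 → quotient 2, remainder 2
31 ÷ 2 → quotient 15, remainder 1
2 ÷ 1 → quotient 2, remainder 0

[10; 1, 2, 15, 2]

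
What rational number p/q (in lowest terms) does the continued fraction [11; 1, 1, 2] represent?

58/5

a_0 = 11: 11/1
a_1 = 1: 12/1
a_2 = 1: 23/2
a_3 = 2: 58/5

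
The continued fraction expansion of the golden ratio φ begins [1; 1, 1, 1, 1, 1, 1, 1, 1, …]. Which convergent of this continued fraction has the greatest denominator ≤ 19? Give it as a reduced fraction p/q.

21/13

a_0 = 1: 1/1  (≤ bound)
a_1 = 1: 2/1  (≤ bound)
a_2 = 1: 3/2  (≤ bound)
a_3 = 1: 5/3  (≤ bound)
a_4 = 1: 8/5  (≤ bound)
a_5 = 1: 13/8  (≤ bound)
a_6 = 1: 21/13  (≤ bound)
a_7 = 1: 34/21  (> 19, stop)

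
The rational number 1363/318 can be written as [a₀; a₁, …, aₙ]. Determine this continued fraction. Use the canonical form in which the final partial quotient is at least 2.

[4; 3, 2, 45]

1363 ÷ 318 → quotient 4, remainder 91
318 ÷ 91 → quotient 3, remainder 45
91 ÷ 45 → quotient 2, remainder 1
45 ÷ 1 → quotient 45, remainder 0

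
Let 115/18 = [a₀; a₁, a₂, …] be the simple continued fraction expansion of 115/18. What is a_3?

Run the Euclidean algorithm, recording each quotient:
⌊115/18⌋ = 6, remainder 7
⌊18/7⌋ = 2, remainder 4
⌊7/4⌋ = 1, remainder 3
⌊4/3⌋ = 1, remainder 1

1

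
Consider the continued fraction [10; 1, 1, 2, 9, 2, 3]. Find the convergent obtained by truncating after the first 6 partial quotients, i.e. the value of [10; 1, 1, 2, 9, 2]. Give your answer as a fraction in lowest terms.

Starting at the tail and folding back:
Start with 2.
9 + 1/(2/1) = 9 + 1/2 = 19/2
2 + 1/(19/2) = 2 + 2/19 = 40/19
1 + 1/(40/19) = 1 + 19/40 = 59/40
1 + 1/(59/40) = 1 + 40/59 = 99/59
10 + 1/(99/59) = 10 + 59/99 = 1049/99

1049/99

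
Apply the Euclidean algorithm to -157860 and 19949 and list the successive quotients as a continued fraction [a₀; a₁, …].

[-8; 11, 1, 1, 13, 2, 7, 4]

-157860 = -8·19949 + 1732, so a_0 = -8
19949 = 11·1732 + 897, so a_1 = 11
1732 = 1·897 + 835, so a_2 = 1
897 = 1·835 + 62, so a_3 = 1
835 = 13·62 + 29, so a_4 = 13
62 = 2·29 + 4, so a_5 = 2
29 = 7·4 + 1, so a_6 = 7
4 = 4·1 + 0, so a_7 = 4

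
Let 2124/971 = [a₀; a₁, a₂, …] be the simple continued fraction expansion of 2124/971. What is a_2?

Apply division with remainder until the remainder is 0:
⌊2124/971⌋ = 2, remainder 182
⌊971/182⌋ = 5, remainder 61
⌊182/61⌋ = 2, remainder 60

2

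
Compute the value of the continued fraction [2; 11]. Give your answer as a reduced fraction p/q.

23/11

Use the convergent recurrence hₖ = aₖ·hₖ₋₁ + hₖ₋₂ (and likewise for the denominators kₖ):
a_0 = 2: 2/1
a_1 = 11: 23/11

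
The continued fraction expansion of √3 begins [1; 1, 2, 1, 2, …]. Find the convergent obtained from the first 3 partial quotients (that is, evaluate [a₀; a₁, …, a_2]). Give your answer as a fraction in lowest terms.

Use the convergent recurrence hₖ = aₖ·hₖ₋₁ + hₖ₋₂ (and likewise for the denominators kₖ):
a_0 = 1: 1/1
a_1 = 1: 2/1
a_2 = 2: 5/3

5/3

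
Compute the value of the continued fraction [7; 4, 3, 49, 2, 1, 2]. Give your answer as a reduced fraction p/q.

37362/5167

Starting at the tail and folding back:
Start with 2.
1 + 1/(2/1) = 1 + 1/2 = 3/2
2 + 1/(3/2) = 2 + 2/3 = 8/3
49 + 1/(8/3) = 49 + 3/8 = 395/8
3 + 1/(395/8) = 3 + 8/395 = 1193/395
4 + 1/(1193/395) = 4 + 395/1193 = 5167/1193
7 + 1/(5167/1193) = 7 + 1193/5167 = 37362/5167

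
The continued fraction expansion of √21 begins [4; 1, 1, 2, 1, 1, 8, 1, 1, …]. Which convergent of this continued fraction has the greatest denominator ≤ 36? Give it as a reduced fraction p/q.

55/12

List convergents until the denominator exceeds the bound:
a_0 = 4: 4/1  (≤ bound)
a_1 = 1: 5/1  (≤ bound)
a_2 = 1: 9/2  (≤ bound)
a_3 = 2: 23/5  (≤ bound)
a_4 = 1: 32/7  (≤ bound)
a_5 = 1: 55/12  (≤ bound)
a_6 = 8: 472/103  (> 36, stop)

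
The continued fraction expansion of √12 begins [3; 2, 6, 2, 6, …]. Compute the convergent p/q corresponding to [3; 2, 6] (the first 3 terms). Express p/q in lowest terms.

45/13

Start with 6.
2 + 1/(6/1) = 2 + 1/6 = 13/6
3 + 1/(13/6) = 3 + 6/13 = 45/13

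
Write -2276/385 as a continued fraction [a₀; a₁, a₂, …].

Apply division with remainder until the remainder is 0:
⌊-2276/385⌋ = -6, remainder 34
⌊385/34⌋ = 11, remainder 11
⌊34/11⌋ = 3, remainder 1
⌊11/1⌋ = 11, remainder 0

[-6; 11, 3, 11]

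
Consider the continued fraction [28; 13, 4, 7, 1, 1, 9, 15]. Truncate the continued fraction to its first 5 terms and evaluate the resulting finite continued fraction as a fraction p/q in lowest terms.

12269/437

a_0 = 28: 28/1
a_1 = 13: 365/13
a_2 = 4: 1488/53
a_3 = 7: 10781/384
a_4 = 1: 12269/437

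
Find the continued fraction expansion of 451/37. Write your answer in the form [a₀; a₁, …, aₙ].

[12; 5, 3, 2]

451 ÷ 37 → quotient 12, remainder 7
37 ÷ 7 → quotient 5, remainder 2
7 ÷ 2 → quotient 3, remainder 1
2 ÷ 1 → quotient 2, remainder 0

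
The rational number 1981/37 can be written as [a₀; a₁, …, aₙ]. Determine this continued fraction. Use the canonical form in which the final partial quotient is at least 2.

[53; 1, 1, 5, 1, 2]

1981 = 53·37 + 20, so a_0 = 53
37 = 1·20 + 17, so a_1 = 1
20 = 1·17 + 3, so a_2 = 1
17 = 5·3 + 2, so a_3 = 5
3 = 1·2 + 1, so a_4 = 1
2 = 2·1 + 0, so a_5 = 2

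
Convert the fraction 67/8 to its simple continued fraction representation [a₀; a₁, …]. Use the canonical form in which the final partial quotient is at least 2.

Run the Euclidean algorithm, recording each quotient:
⌊67/8⌋ = 8, remainder 3
⌊8/3⌋ = 2, remainder 2
⌊3/2⌋ = 1, remainder 1
⌊2/1⌋ = 2, remainder 0

[8; 2, 1, 2]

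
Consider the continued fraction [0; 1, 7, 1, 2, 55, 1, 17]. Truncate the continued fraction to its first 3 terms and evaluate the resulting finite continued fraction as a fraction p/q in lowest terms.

7/8

Build up convergents one term at a time:
a_0 = 0: 0/1
a_1 = 1: 1/1
a_2 = 7: 7/8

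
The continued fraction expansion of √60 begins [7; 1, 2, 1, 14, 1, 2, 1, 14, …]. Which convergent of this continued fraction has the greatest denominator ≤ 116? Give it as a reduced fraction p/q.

488/63

a_0 = 7: 7/1  (≤ bound)
a_1 = 1: 8/1  (≤ bound)
a_2 = 2: 23/3  (≤ bound)
a_3 = 1: 31/4  (≤ bound)
a_4 = 14: 457/59  (≤ bound)
a_5 = 1: 488/63  (≤ bound)
a_6 = 2: 1433/185  (> 116, stop)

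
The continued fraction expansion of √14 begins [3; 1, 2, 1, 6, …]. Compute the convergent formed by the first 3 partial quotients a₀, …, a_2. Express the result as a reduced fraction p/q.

11/3

Start with 2.
1 + 1/(2/1) = 1 + 1/2 = 3/2
3 + 1/(3/2) = 3 + 2/3 = 11/3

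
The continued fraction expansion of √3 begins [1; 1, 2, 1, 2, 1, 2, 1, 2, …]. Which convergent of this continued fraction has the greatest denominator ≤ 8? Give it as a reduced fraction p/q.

List convergents until the denominator exceeds the bound:
a_0 = 1: 1/1  (≤ bound)
a_1 = 1: 2/1  (≤ bound)
a_2 = 2: 5/3  (≤ bound)
a_3 = 1: 7/4  (≤ bound)
a_4 = 2: 19/11  (> 8, stop)

7/4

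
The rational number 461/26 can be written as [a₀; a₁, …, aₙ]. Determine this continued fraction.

[17; 1, 2, 1, 2, 2]

461 ÷ 26 → quotient 17, remainder 19
26 ÷ 19 → quotient 1, remainder 7
19 ÷ 7 → quotient 2, remainder 5
7 ÷ 5 → quotient 1, remainder 2
5 ÷ 2 → quotient 2, remainder 1
2 ÷ 1 → quotient 2, remainder 0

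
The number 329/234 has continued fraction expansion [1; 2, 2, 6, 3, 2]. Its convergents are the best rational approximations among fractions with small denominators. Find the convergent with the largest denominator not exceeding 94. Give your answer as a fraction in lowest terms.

a_0 = 1: 1/1  (≤ bound)
a_1 = 2: 3/2  (≤ bound)
a_2 = 2: 7/5  (≤ bound)
a_3 = 6: 45/32  (≤ bound)
a_4 = 3: 142/101  (> 94, stop)

45/32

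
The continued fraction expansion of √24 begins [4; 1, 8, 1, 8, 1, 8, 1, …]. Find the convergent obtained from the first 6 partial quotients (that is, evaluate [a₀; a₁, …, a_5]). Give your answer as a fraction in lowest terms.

Work from the innermost term outward:
Start with 1.
8 + 1/(1/1) = 8 + 1/1 = 9/1
1 + 1/(9/1) = 1 + 1/9 = 10/9
8 + 1/(10/9) = 8 + 9/10 = 89/10
1 + 1/(89/10) = 1 + 10/89 = 99/89
4 + 1/(99/89) = 4 + 89/99 = 485/99

485/99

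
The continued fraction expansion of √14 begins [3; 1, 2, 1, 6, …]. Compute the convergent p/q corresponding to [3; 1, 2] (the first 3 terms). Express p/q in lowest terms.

11/3

Start with 2.
1 + 1/(2/1) = 1 + 1/2 = 3/2
3 + 1/(3/2) = 3 + 2/3 = 11/3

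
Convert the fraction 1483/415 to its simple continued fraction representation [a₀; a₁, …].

[3; 1, 1, 2, 1, 9, 6]

1483 = 3·415 + 238, so a_0 = 3
415 = 1·238 + 177, so a_1 = 1
238 = 1·177 + 61, so a_2 = 1
177 = 2·61 + 55, so a_3 = 2
61 = 1·55 + 6, so a_4 = 1
55 = 9·6 + 1, so a_5 = 9
6 = 6·1 + 0, so a_6 = 6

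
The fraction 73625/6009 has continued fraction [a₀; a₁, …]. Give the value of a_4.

1

73625 ÷ 6009 → quotient 12, remainder 1517
6009 ÷ 1517 → quotient 3, remainder 1458
1517 ÷ 1458 → quotient 1, remainder 59
1458 ÷ 59 → quotient 24, remainder 42
59 ÷ 42 → quotient 1, remainder 17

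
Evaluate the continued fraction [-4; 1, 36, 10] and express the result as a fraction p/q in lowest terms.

Starting at the tail and folding back:
Start with 10.
36 + 1/(10/1) = 36 + 1/10 = 361/10
1 + 1/(361/10) = 1 + 10/361 = 371/361
-4 + 1/(371/361) = -4 + 361/371 = -1123/371

-1123/371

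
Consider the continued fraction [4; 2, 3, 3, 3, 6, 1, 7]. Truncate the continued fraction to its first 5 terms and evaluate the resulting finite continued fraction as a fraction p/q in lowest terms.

337/76

a_0 = 4: 4/1
a_1 = 2: 9/2
a_2 = 3: 31/7
a_3 = 3: 102/23
a_4 = 3: 337/76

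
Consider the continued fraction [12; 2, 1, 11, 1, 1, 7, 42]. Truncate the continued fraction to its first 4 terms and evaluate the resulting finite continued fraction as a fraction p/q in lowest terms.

Build up convergents one term at a time:
a_0 = 12: 12/1
a_1 = 2: 25/2
a_2 = 1: 37/3
a_3 = 11: 432/35

432/35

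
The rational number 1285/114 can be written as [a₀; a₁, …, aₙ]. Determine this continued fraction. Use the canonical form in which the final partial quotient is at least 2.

1285 = 11·114 + 31, so a_0 = 11
114 = 3·31 + 21, so a_1 = 3
31 = 1·21 + 10, so a_2 = 1
21 = 2·10 + 1, so a_3 = 2
10 = 10·1 + 0, so a_4 = 10

[11; 3, 1, 2, 10]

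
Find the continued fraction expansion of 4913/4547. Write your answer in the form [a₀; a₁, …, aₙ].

[1; 12, 2, 2, 1, 3, 3, 4]

⌊4913/4547⌋ = 1, remainder 366
⌊4547/366⌋ = 12, remainder 155
⌊366/155⌋ = 2, remainder 56
⌊155/56⌋ = 2, remainder 43
⌊56/43⌋ = 1, remainder 13
⌊43/13⌋ = 3, remainder 4
⌊13/4⌋ = 3, remainder 1
⌊4/1⌋ = 4, remainder 0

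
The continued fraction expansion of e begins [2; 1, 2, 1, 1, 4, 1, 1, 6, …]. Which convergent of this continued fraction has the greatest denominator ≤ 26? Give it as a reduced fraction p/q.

19/7

a_0 = 2: 2/1  (≤ bound)
a_1 = 1: 3/1  (≤ bound)
a_2 = 2: 8/3  (≤ bound)
a_3 = 1: 11/4  (≤ bound)
a_4 = 1: 19/7  (≤ bound)
a_5 = 4: 87/32  (> 26, stop)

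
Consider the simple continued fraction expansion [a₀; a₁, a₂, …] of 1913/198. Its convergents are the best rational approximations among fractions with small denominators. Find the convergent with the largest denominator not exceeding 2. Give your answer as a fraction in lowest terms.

19/2

a_0 = 9: 9/1  (≤ bound)
a_1 = 1: 10/1  (≤ bound)
a_2 = 1: 19/2  (≤ bound)
a_3 = 1: 29/3  (> 2, stop)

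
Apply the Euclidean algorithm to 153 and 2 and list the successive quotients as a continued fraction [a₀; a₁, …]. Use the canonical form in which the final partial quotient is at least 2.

[76; 2]

153 = 76·2 + 1, so a_0 = 76
2 = 2·1 + 0, so a_1 = 2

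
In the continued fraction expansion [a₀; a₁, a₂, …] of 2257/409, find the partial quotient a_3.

2257 = 5·409 + 212, so a_0 = 5
409 = 1·212 + 197, so a_1 = 1
212 = 1·197 + 15, so a_2 = 1
197 = 13·15 + 2, so a_3 = 13

13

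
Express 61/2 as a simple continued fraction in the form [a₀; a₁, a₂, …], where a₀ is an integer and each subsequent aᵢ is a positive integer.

Repeatedly divide and take the remainder:
⌊61/2⌋ = 30, remainder 1
⌊2/1⌋ = 2, remainder 0

[30; 2]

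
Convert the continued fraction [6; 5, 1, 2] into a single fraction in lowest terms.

105/17

Compute successive convergents:
a_0 = 6: 6/1
a_1 = 5: 31/5
a_2 = 1: 37/6
a_3 = 2: 105/17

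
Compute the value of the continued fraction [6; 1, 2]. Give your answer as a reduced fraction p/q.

Start with 2.
1 + 1/(2/1) = 1 + 1/2 = 3/2
6 + 1/(3/2) = 6 + 2/3 = 20/3

20/3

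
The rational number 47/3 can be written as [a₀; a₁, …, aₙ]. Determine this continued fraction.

[15; 1, 2]

Run the Euclidean algorithm, recording each quotient:
47 = 15·3 + 2, so a_0 = 15
3 = 1·2 + 1, so a_1 = 1
2 = 2·1 + 0, so a_2 = 2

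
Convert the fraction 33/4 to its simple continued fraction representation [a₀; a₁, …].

[8; 4]

Apply division with remainder until the remainder is 0:
33 = 8·4 + 1, so a_0 = 8
4 = 4·1 + 0, so a_1 = 4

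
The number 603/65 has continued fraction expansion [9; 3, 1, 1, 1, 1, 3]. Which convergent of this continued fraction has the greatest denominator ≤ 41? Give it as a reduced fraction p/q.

167/18

a_0 = 9: 9/1  (≤ bound)
a_1 = 3: 28/3  (≤ bound)
a_2 = 1: 37/4  (≤ bound)
a_3 = 1: 65/7  (≤ bound)
a_4 = 1: 102/11  (≤ bound)
a_5 = 1: 167/18  (≤ bound)
a_6 = 3: 603/65  (> 41, stop)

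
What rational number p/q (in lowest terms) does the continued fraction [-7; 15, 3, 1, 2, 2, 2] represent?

Work from the innermost term outward:
Start with 2.
2 + 1/(2/1) = 2 + 1/2 = 5/2
2 + 1/(5/2) = 2 + 2/5 = 12/5
1 + 1/(12/5) = 1 + 5/12 = 17/12
3 + 1/(17/12) = 3 + 12/17 = 63/17
15 + 1/(63/17) = 15 + 17/63 = 962/63
-7 + 1/(962/63) = -7 + 63/962 = -6671/962

-6671/962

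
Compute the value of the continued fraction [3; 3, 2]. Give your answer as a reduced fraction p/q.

Start with 2.
3 + 1/(2/1) = 3 + 1/2 = 7/2
3 + 1/(7/2) = 3 + 2/7 = 23/7

23/7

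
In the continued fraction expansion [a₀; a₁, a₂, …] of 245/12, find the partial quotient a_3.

245 ÷ 12 → quotient 20, remainder 5
12 ÷ 5 → quotient 2, remainder 2
5 ÷ 2 → quotient 2, remainder 1
2 ÷ 1 → quotient 2, remainder 0

2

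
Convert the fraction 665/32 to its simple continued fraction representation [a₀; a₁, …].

[20; 1, 3, 1, 1, 3]

Repeatedly divide and take the remainder:
⌊665/32⌋ = 20, remainder 25
⌊32/25⌋ = 1, remainder 7
⌊25/7⌋ = 3, remainder 4
⌊7/4⌋ = 1, remainder 3
⌊4/3⌋ = 1, remainder 1
⌊3/1⌋ = 3, remainder 0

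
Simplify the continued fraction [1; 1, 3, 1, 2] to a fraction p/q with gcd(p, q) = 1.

Compute successive convergents:
a_0 = 1: 1/1
a_1 = 1: 2/1
a_2 = 3: 7/4
a_3 = 1: 9/5
a_4 = 2: 25/14

25/14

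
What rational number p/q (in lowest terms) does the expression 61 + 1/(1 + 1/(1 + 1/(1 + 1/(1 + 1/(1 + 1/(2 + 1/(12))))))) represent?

16021/260

Starting at the tail and folding back:
Start with 12.
2 + 1/(12/1) = 2 + 1/12 = 25/12
1 + 1/(25/12) = 1 + 12/25 = 37/25
1 + 1/(37/25) = 1 + 25/37 = 62/37
1 + 1/(62/37) = 1 + 37/62 = 99/62
1 + 1/(99/62) = 1 + 62/99 = 161/99
1 + 1/(161/99) = 1 + 99/161 = 260/161
61 + 1/(260/161) = 61 + 161/260 = 16021/260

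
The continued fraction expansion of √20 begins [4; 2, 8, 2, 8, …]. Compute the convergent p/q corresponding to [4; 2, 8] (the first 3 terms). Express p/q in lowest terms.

a_0 = 4: 4/1
a_1 = 2: 9/2
a_2 = 8: 76/17

76/17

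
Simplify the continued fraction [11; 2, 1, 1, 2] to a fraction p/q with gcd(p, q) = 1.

148/13

a_0 = 11: 11/1
a_1 = 2: 23/2
a_2 = 1: 34/3
a_3 = 1: 57/5
a_4 = 2: 148/13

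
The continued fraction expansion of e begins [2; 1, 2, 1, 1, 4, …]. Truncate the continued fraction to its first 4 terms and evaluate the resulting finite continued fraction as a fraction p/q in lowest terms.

Build up convergents one term at a time:
a_0 = 2: 2/1
a_1 = 1: 3/1
a_2 = 2: 8/3
a_3 = 1: 11/4

11/4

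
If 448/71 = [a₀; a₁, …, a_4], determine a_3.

Repeatedly divide and take the remainder:
448 = 6·71 + 22, so a_0 = 6
71 = 3·22 + 5, so a_1 = 3
22 = 4·5 + 2, so a_2 = 4
5 = 2·2 + 1, so a_3 = 2

2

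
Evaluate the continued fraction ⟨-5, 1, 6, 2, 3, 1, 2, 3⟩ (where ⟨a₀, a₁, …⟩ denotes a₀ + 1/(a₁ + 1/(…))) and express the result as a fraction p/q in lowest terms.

a_0 = -5: -5/1
a_1 = 1: -4/1
a_2 = 6: -29/7
a_3 = 2: -62/15
a_4 = 3: -215/52
a_5 = 1: -277/67
a_6 = 2: -769/186
a_7 = 3: -2584/625

-2584/625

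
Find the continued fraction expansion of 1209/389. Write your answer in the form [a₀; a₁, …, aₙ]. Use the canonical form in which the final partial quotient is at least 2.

[3; 9, 3, 1, 4, 2]

1209 ÷ 389 → quotient 3, remainder 42
389 ÷ 42 → quotient 9, remainder 11
42 ÷ 11 → quotient 3, remainder 9
11 ÷ 9 → quotient 1, remainder 2
9 ÷ 2 → quotient 4, remainder 1
2 ÷ 1 → quotient 2, remainder 0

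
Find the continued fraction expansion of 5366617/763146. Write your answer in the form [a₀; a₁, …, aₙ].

5366617 = 7·763146 + 24595, so a_0 = 7
763146 = 31·24595 + 701, so a_1 = 31
24595 = 35·701 + 60, so a_2 = 35
701 = 11·60 + 41, so a_3 = 11
60 = 1·41 + 19, so a_4 = 1
41 = 2·19 + 3, so a_5 = 2
19 = 6·3 + 1, so a_6 = 6
3 = 3·1 + 0, so a_7 = 3

[7; 31, 35, 11, 1, 2, 6, 3]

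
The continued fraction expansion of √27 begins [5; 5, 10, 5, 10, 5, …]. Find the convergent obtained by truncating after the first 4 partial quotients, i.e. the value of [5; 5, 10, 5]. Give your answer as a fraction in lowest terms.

1351/260

a_0 = 5: 5/1
a_1 = 5: 26/5
a_2 = 10: 265/51
a_3 = 5: 1351/260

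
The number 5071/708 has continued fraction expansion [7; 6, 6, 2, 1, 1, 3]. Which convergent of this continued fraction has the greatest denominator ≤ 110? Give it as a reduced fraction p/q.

573/80

List convergents until the denominator exceeds the bound:
a_0 = 7: 7/1  (≤ bound)
a_1 = 6: 43/6  (≤ bound)
a_2 = 6: 265/37  (≤ bound)
a_3 = 2: 573/80  (≤ bound)
a_4 = 1: 838/117  (> 110, stop)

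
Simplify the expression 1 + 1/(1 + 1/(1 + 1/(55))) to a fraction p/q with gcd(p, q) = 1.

167/111

Collapse the nested fraction from the inside out:
Start with 55.
1 + 1/(55/1) = 1 + 1/55 = 56/55
1 + 1/(56/55) = 1 + 55/56 = 111/56
1 + 1/(111/56) = 1 + 56/111 = 167/111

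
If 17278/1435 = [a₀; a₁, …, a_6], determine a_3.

2

⌊17278/1435⌋ = 12, remainder 58
⌊1435/58⌋ = 24, remainder 43
⌊58/43⌋ = 1, remainder 15
⌊43/15⌋ = 2, remainder 13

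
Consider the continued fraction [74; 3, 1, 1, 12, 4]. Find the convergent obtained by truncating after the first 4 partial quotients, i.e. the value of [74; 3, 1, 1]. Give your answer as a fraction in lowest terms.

Build up convergents one term at a time:
a_0 = 74: 74/1
a_1 = 3: 223/3
a_2 = 1: 297/4
a_3 = 1: 520/7

520/7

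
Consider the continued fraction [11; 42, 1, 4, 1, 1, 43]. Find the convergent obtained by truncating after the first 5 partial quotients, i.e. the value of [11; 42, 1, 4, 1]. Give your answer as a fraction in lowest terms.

Use the convergent recurrence hₖ = aₖ·hₖ₋₁ + hₖ₋₂ (and likewise for the denominators kₖ):
a_0 = 11: 11/1
a_1 = 42: 463/42
a_2 = 1: 474/43
a_3 = 4: 2359/214
a_4 = 1: 2833/257

2833/257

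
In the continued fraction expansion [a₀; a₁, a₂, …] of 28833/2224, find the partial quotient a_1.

28833 ÷ 2224 → quotient 12, remainder 2145
2224 ÷ 2145 → quotient 1, remainder 79

1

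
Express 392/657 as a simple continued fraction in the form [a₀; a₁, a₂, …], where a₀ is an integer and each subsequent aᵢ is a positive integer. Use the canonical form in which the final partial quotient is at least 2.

[0; 1, 1, 2, 11, 1, 1, 5]

Repeatedly divide and take the remainder:
392 ÷ 657 → quotient 0, remainder 392
657 ÷ 392 → quotient 1, remainder 265
392 ÷ 265 → quotient 1, remainder 127
265 ÷ 127 → quotient 2, remainder 11
127 ÷ 11 → quotient 11, remainder 6
11 ÷ 6 → quotient 1, remainder 5
6 ÷ 5 → quotient 1, remainder 1
5 ÷ 1 → quotient 5, remainder 0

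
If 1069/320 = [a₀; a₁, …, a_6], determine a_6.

3

Repeatedly divide and take the remainder:
1069 ÷ 320 → quotient 3, remainder 109
320 ÷ 109 → quotient 2, remainder 102
109 ÷ 102 → quotient 1, remainder 7
102 ÷ 7 → quotient 14, remainder 4
7 ÷ 4 → quotient 1, remainder 3
4 ÷ 3 → quotient 1, remainder 1
3 ÷ 1 → quotient 3, remainder 0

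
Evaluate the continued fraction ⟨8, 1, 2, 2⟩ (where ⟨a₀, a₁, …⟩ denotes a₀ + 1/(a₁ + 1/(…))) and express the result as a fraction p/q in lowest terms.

61/7

Collapse the nested fraction from the inside out:
Start with 2.
2 + 1/(2/1) = 2 + 1/2 = 5/2
1 + 1/(5/2) = 1 + 2/5 = 7/5
8 + 1/(7/5) = 8 + 5/7 = 61/7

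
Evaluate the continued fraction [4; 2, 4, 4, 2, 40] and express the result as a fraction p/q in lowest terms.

15289/3438

a_0 = 4: 4/1
a_1 = 2: 9/2
a_2 = 4: 40/9
a_3 = 4: 169/38
a_4 = 2: 378/85
a_5 = 40: 15289/3438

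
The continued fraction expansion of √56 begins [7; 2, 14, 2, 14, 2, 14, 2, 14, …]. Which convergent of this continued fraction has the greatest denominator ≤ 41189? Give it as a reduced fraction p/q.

List convergents until the denominator exceeds the bound:
a_0 = 7: 7/1  (≤ bound)
a_1 = 2: 15/2  (≤ bound)
a_2 = 14: 217/29  (≤ bound)
a_3 = 2: 449/60  (≤ bound)
a_4 = 14: 6503/869  (≤ bound)
a_5 = 2: 13455/1798  (≤ bound)
a_6 = 14: 194873/26041  (≤ bound)
a_7 = 2: 403201/53880  (> 41189, stop)

194873/26041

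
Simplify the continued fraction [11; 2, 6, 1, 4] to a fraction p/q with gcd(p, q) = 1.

a_0 = 11: 11/1
a_1 = 2: 23/2
a_2 = 6: 149/13
a_3 = 1: 172/15
a_4 = 4: 837/73

837/73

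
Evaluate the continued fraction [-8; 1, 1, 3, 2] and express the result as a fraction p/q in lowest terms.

-119/16

Start with 2.
3 + 1/(2/1) = 3 + 1/2 = 7/2
1 + 1/(7/2) = 1 + 2/7 = 9/7
1 + 1/(9/7) = 1 + 7/9 = 16/9
-8 + 1/(16/9) = -8 + 9/16 = -119/16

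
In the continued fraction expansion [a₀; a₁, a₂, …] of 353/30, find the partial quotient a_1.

1

353 = 11·30 + 23, so a_0 = 11
30 = 1·23 + 7, so a_1 = 1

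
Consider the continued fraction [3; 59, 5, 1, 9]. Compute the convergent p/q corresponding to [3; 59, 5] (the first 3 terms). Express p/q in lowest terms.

893/296

Collapse the nested fraction from the inside out:
Start with 5.
59 + 1/(5/1) = 59 + 1/5 = 296/5
3 + 1/(296/5) = 3 + 5/296 = 893/296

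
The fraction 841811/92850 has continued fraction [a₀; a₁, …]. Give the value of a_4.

7

841811 = 9·92850 + 6161, so a_0 = 9
92850 = 15·6161 + 435, so a_1 = 15
6161 = 14·435 + 71, so a_2 = 14
435 = 6·71 + 9, so a_3 = 6
71 = 7·9 + 8, so a_4 = 7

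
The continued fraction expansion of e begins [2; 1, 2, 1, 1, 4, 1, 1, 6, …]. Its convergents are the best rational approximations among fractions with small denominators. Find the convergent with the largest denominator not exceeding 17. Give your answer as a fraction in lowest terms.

List convergents until the denominator exceeds the bound:
a_0 = 2: 2/1  (≤ bound)
a_1 = 1: 3/1  (≤ bound)
a_2 = 2: 8/3  (≤ bound)
a_3 = 1: 11/4  (≤ bound)
a_4 = 1: 19/7  (≤ bound)
a_5 = 4: 87/32  (> 17, stop)

19/7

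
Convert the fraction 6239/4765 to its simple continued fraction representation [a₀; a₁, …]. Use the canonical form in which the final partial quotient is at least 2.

[1; 3, 4, 3, 2, 1, 3, 9]

6239 = 1·4765 + 1474, so a_0 = 1
4765 = 3·1474 + 343, so a_1 = 3
1474 = 4·343 + 102, so a_2 = 4
343 = 3·102 + 37, so a_3 = 3
102 = 2·37 + 28, so a_4 = 2
37 = 1·28 + 9, so a_5 = 1
28 = 3·9 + 1, so a_6 = 3
9 = 9·1 + 0, so a_7 = 9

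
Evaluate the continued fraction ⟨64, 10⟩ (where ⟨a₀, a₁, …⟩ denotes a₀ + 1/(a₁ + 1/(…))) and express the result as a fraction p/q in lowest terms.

641/10

Build up convergents one term at a time:
a_0 = 64: 64/1
a_1 = 10: 641/10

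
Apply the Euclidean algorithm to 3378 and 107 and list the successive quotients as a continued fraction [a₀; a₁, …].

⌊3378/107⌋ = 31, remainder 61
⌊107/61⌋ = 1, remainder 46
⌊61/46⌋ = 1, remainder 15
⌊46/15⌋ = 3, remainder 1
⌊15/1⌋ = 15, remainder 0

[31; 1, 1, 3, 15]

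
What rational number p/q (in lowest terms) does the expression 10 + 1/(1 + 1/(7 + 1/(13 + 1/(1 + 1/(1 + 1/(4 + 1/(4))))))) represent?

a_0 = 10: 10/1
a_1 = 1: 11/1
a_2 = 7: 87/8
a_3 = 13: 1142/105
a_4 = 1: 1229/113
a_5 = 1: 2371/218
a_6 = 4: 10713/985
a_7 = 4: 45223/4158

45223/4158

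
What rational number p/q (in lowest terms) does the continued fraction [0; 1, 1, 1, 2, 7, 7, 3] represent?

a_0 = 0: 0/1
a_1 = 1: 1/1
a_2 = 1: 1/2
a_3 = 1: 2/3
a_4 = 2: 5/8
a_5 = 7: 37/59
a_6 = 7: 264/421
a_7 = 3: 829/1322

829/1322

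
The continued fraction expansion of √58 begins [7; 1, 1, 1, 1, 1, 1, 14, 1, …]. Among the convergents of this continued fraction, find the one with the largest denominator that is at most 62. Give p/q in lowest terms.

a_0 = 7: 7/1  (≤ bound)
a_1 = 1: 8/1  (≤ bound)
a_2 = 1: 15/2  (≤ bound)
a_3 = 1: 23/3  (≤ bound)
a_4 = 1: 38/5  (≤ bound)
a_5 = 1: 61/8  (≤ bound)
a_6 = 1: 99/13  (≤ bound)
a_7 = 14: 1447/190  (> 62, stop)

99/13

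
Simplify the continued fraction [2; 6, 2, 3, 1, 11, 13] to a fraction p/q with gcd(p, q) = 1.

Compute successive convergents:
a_0 = 2: 2/1
a_1 = 6: 13/6
a_2 = 2: 28/13
a_3 = 3: 97/45
a_4 = 1: 125/58
a_5 = 11: 1472/683
a_6 = 13: 19261/8937

19261/8937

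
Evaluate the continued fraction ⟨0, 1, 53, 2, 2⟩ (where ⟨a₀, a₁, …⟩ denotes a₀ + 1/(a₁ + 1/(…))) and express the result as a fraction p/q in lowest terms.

267/272

Start with 2.
2 + 1/(2/1) = 2 + 1/2 = 5/2
53 + 1/(5/2) = 53 + 2/5 = 267/5
1 + 1/(267/5) = 1 + 5/267 = 272/267
0 + 1/(272/267) = 0 + 267/272 = 267/272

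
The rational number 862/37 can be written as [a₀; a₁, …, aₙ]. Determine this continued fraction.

[23; 3, 2, 1, 3]

⌊862/37⌋ = 23, remainder 11
⌊37/11⌋ = 3, remainder 4
⌊11/4⌋ = 2, remainder 3
⌊4/3⌋ = 1, remainder 1
⌊3/1⌋ = 3, remainder 0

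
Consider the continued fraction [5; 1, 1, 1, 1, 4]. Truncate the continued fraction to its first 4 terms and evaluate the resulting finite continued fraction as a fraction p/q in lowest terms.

Work from the innermost term outward:
Start with 1.
1 + 1/(1/1) = 1 + 1/1 = 2/1
1 + 1/(2/1) = 1 + 1/2 = 3/2
5 + 1/(3/2) = 5 + 2/3 = 17/3

17/3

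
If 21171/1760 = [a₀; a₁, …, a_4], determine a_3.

1

⌊21171/1760⌋ = 12, remainder 51
⌊1760/51⌋ = 34, remainder 26
⌊51/26⌋ = 1, remainder 25
⌊26/25⌋ = 1, remainder 1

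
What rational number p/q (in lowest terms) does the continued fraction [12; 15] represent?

Work from the innermost term outward:
Start with 15.
12 + 1/(15/1) = 12 + 1/15 = 181/15

181/15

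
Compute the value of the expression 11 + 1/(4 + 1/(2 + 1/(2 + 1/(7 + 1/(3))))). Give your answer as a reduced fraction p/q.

5737/511

Start with 3.
7 + 1/(3/1) = 7 + 1/3 = 22/3
2 + 1/(22/3) = 2 + 3/22 = 47/22
2 + 1/(47/22) = 2 + 22/47 = 116/47
4 + 1/(116/47) = 4 + 47/116 = 511/116
11 + 1/(511/116) = 11 + 116/511 = 5737/511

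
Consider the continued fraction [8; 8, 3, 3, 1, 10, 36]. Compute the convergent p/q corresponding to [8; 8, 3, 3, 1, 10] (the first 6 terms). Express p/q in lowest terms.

9444/1163

Start with 10.
1 + 1/(10/1) = 1 + 1/10 = 11/10
3 + 1/(11/10) = 3 + 10/11 = 43/11
3 + 1/(43/11) = 3 + 11/43 = 140/43
8 + 1/(140/43) = 8 + 43/140 = 1163/140
8 + 1/(1163/140) = 8 + 140/1163 = 9444/1163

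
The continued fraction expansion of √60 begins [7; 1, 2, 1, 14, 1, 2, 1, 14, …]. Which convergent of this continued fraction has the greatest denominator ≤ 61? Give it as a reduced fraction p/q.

457/59

List convergents until the denominator exceeds the bound:
a_0 = 7: 7/1  (≤ bound)
a_1 = 1: 8/1  (≤ bound)
a_2 = 2: 23/3  (≤ bound)
a_3 = 1: 31/4  (≤ bound)
a_4 = 14: 457/59  (≤ bound)
a_5 = 1: 488/63  (> 61, stop)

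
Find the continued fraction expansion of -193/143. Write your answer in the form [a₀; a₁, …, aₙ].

[-2; 1, 1, 1, 6, 7]

-193 ÷ 143 → quotient -2, remainder 93
143 ÷ 93 → quotient 1, remainder 50
93 ÷ 50 → quotient 1, remainder 43
50 ÷ 43 → quotient 1, remainder 7
43 ÷ 7 → quotient 6, remainder 1
7 ÷ 1 → quotient 7, remainder 0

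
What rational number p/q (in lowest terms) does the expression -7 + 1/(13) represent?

-90/13

Use the convergent recurrence hₖ = aₖ·hₖ₋₁ + hₖ₋₂ (and likewise for the denominators kₖ):
a_0 = -7: -7/1
a_1 = 13: -90/13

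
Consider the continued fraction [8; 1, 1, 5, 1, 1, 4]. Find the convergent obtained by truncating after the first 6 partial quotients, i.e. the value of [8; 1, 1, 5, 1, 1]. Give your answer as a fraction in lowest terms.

205/24

a_0 = 8: 8/1
a_1 = 1: 9/1
a_2 = 1: 17/2
a_3 = 5: 94/11
a_4 = 1: 111/13
a_5 = 1: 205/24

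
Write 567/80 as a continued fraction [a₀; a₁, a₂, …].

[7; 11, 2, 3]

567 = 7·80 + 7, so a_0 = 7
80 = 11·7 + 3, so a_1 = 11
7 = 2·3 + 1, so a_2 = 2
3 = 3·1 + 0, so a_3 = 3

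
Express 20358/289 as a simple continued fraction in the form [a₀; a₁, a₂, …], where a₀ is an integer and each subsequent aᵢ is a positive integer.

Repeatedly divide and take the remainder:
20358 ÷ 289 → quotient 70, remainder 128
289 ÷ 128 → quotient 2, remainder 33
128 ÷ 33 → quotient 3, remainder 29
33 ÷ 29 → quotient 1, remainder 4
29 ÷ 4 → quotient 7, remainder 1
4 ÷ 1 → quotient 4, remainder 0

[70; 2, 3, 1, 7, 4]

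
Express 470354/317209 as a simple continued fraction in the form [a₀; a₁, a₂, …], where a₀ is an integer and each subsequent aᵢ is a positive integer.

[1; 2, 14, 39, 7, 2, 1, 12]

Repeatedly divide and take the remainder:
470354 ÷ 317209 → quotient 1, remainder 153145
317209 ÷ 153145 → quotient 2, remainder 10919
153145 ÷ 10919 → quotient 14, remainder 279
10919 ÷ 279 → quotient 39, remainder 38
279 ÷ 38 → quotient 7, remainder 13
38 ÷ 13 → quotient 2, remainder 12
13 ÷ 12 → quotient 1, remainder 1
12 ÷ 1 → quotient 12, remainder 0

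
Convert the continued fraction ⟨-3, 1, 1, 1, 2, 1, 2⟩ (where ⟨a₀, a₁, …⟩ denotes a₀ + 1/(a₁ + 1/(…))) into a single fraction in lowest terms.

-71/30

Starting at the tail and folding back:
Start with 2.
1 + 1/(2/1) = 1 + 1/2 = 3/2
2 + 1/(3/2) = 2 + 2/3 = 8/3
1 + 1/(8/3) = 1 + 3/8 = 11/8
1 + 1/(11/8) = 1 + 8/11 = 19/11
1 + 1/(19/11) = 1 + 11/19 = 30/19
-3 + 1/(30/19) = -3 + 19/30 = -71/30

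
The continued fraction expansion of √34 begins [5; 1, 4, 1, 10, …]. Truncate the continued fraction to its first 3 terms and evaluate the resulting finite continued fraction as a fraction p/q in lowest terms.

29/5

Start with 4.
1 + 1/(4/1) = 1 + 1/4 = 5/4
5 + 1/(5/4) = 5 + 4/5 = 29/5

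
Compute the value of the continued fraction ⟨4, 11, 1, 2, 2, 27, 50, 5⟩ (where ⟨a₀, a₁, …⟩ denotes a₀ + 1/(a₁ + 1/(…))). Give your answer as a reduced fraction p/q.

Start with 5.
50 + 1/(5/1) = 50 + 1/5 = 251/5
27 + 1/(251/5) = 27 + 5/251 = 6782/251
2 + 1/(6782/251) = 2 + 251/6782 = 13815/6782
2 + 1/(13815/6782) = 2 + 6782/13815 = 34412/13815
1 + 1/(34412/13815) = 1 + 13815/34412 = 48227/34412
11 + 1/(48227/34412) = 11 + 34412/48227 = 564909/48227
4 + 1/(564909/48227) = 4 + 48227/564909 = 2307863/564909

2307863/564909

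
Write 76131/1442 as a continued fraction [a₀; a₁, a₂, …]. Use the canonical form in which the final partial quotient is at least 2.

[52; 1, 3, 1, 7, 1, 15, 2]

Apply division with remainder until the remainder is 0:
⌊76131/1442⌋ = 52, remainder 1147
⌊1442/1147⌋ = 1, remainder 295
⌊1147/295⌋ = 3, remainder 262
⌊295/262⌋ = 1, remainder 33
⌊262/33⌋ = 7, remainder 31
⌊33/31⌋ = 1, remainder 2
⌊31/2⌋ = 15, remainder 1
⌊2/1⌋ = 2, remainder 0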